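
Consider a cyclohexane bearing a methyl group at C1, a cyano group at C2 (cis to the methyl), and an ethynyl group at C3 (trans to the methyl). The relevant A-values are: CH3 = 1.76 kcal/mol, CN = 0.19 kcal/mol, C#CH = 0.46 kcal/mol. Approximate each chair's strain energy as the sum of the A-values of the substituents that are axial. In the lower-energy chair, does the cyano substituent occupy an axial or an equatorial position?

Chair I (methyl axial, cyano equatorial, ethynyl equatorial): E = 1.76 kcal/mol.
Chair II (methyl equatorial, cyano axial, ethynyl axial): E = 0.65 kcal/mol.
Chair II is the more stable (lower-energy) conformer, and in that chair the cyano group is axial.

axial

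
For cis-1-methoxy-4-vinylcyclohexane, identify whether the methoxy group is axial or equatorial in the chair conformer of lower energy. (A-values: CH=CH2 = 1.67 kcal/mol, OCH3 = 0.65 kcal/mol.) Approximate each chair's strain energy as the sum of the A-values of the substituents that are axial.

axial

C1 and C4 have opposite parity, so for the cis isomer the two substituents are one axial and one equatorial in each chair.
Chair I (vinyl axial, methoxy equatorial): E = 1.67 kcal/mol.
Chair II (vinyl equatorial, methoxy axial): E = 0.65 kcal/mol.
Chair II is the more stable (lower-energy) conformer, and in that chair the methoxy group is axial.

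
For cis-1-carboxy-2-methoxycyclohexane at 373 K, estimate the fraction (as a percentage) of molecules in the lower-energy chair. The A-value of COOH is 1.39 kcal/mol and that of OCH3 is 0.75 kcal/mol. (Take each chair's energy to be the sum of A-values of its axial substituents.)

70.3%

C1 and C2 have opposite parity, so for the cis isomer the two substituents are one axial and one equatorial in each chair.
Chair I (carboxyl axial, methoxy equatorial): E = 1.39 kcal/mol; chair II (carboxyl equatorial, methoxy axial): E = 0.75 kcal/mol.
ΔG = 0.64 kcal/mol between the two chairs.
K = exp(ΔG/RT) with R = 1.987×10⁻³ kcal mol⁻¹ K⁻¹ and T = 373 K gives K ≈ 2.37.
Fraction in the lower-energy chair = K/(K+1) = 70.3%.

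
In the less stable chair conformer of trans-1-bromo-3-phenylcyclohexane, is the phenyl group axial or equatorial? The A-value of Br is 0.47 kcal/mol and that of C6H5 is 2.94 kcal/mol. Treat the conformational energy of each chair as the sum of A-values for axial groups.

axial

C1 and C3 have the same parity, so for the trans isomer the two substituents are one axial and one equatorial in each chair.
Chair I (bromo axial, phenyl equatorial): E = 0.47 kcal/mol.
Chair II (bromo equatorial, phenyl axial): E = 2.94 kcal/mol.
Chair II is the less stable (higher-energy) conformer, and in that chair the phenyl group is axial.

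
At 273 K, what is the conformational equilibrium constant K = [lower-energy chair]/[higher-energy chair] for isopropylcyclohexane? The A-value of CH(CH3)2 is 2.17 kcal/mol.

One chair has the isopropyl group axial (E = 2.17 kcal/mol) and the other has it equatorial (E = 0).
ΔG = 2.17 kcal/mol between the two chairs.
K = exp(ΔG/RT) with R = 1.987×10⁻³ kcal mol⁻¹ K⁻¹ and T = 273 K gives K ≈ 54.6.

K ≈ 54.6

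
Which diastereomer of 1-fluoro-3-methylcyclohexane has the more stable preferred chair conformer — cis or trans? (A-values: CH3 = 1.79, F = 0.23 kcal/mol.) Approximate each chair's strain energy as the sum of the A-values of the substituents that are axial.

At 1,3 positions (parity same): cis → (e,e or a,a); trans → (a,e or e,a).
Best chair for cis: E = 0.00 kcal/mol; best chair for trans: E = 0.23 kcal/mol.
The cis isomer is lower by 0.23 kcal/mol.

cis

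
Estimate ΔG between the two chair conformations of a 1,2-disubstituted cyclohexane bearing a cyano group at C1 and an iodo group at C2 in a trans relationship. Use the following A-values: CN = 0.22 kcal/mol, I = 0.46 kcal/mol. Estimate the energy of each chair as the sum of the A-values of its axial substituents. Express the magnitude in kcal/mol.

0.68 kcal/mol

C1 and C2 have opposite parity, so for the trans isomer the two substituents are e,e in one chair and a,a in the other.
Chair I (cyano axial, iodo axial): E = 0.68 kcal/mol.
Chair II (cyano equatorial, iodo equatorial): E = 0.00 kcal/mol.
ΔE = 0.68 − 0.00 = 0.68 kcal/mol; chair II is more stable.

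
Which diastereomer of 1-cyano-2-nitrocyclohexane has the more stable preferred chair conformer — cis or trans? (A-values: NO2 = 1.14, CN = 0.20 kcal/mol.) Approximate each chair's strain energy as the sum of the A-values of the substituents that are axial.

At 1,2 positions (parity opposite): cis → (a,e or e,a); trans → (e,e or a,a).
Best chair for cis: E = 0.20 kcal/mol; best chair for trans: E = 0.00 kcal/mol.
The trans isomer is lower by 0.20 kcal/mol.

trans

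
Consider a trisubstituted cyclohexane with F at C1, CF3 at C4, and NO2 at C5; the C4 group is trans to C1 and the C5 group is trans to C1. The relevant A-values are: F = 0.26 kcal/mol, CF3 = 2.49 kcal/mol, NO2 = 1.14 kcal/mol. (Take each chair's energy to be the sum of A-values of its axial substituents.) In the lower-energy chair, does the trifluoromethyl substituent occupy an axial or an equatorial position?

equatorial

Chair I (fluoro axial, trifluoromethyl axial, nitro equatorial): E = 2.75 kcal/mol.
Chair II (fluoro equatorial, trifluoromethyl equatorial, nitro axial): E = 1.14 kcal/mol.
Chair II is the more stable (lower-energy) conformer, and in that chair the trifluoromethyl group is equatorial.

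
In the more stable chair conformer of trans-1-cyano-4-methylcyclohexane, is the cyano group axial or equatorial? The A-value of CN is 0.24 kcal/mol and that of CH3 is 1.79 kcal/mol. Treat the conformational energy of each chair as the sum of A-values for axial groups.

equatorial

C1 and C4 have opposite parity, so for the trans isomer the two substituents are e,e in one chair and a,a in the other.
Chair I (cyano axial, methyl axial): E = 2.03 kcal/mol.
Chair II (cyano equatorial, methyl equatorial): E = 0.00 kcal/mol.
Chair II is the more stable (lower-energy) conformer, and in that chair the cyano group is equatorial.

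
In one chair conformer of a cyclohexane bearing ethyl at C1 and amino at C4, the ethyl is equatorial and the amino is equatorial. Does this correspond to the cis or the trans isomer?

C1 and C4 have opposite parity, so their axial bonds point in opposite directions.
With opposite-parity carbons, two substituents on the same face are one axial and one equatorial; opposite faces give both axial or both equatorial.
Here the groups are equatorial/equatorial → opposite face → trans.

trans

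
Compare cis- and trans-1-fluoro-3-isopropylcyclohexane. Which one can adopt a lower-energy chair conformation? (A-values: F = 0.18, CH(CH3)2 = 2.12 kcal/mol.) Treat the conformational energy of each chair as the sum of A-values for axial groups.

cis

At 1,3 positions (parity same): cis → (e,e or a,a); trans → (a,e or e,a).
Best chair for cis: E = 0.00 kcal/mol; best chair for trans: E = 0.18 kcal/mol.
The cis isomer is lower by 0.18 kcal/mol.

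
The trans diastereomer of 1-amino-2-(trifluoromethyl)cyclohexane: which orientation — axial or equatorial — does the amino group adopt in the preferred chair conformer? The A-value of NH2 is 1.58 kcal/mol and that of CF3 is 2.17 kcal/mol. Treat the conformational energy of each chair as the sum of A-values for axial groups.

C1 and C2 have opposite parity, so for the trans isomer the two substituents are e,e in one chair and a,a in the other.
Chair I (amino axial, trifluoromethyl axial): E = 3.75 kcal/mol.
Chair II (amino equatorial, trifluoromethyl equatorial): E = 0.00 kcal/mol.
Chair II is the more stable (lower-energy) conformer, and in that chair the amino group is equatorial.

equatorial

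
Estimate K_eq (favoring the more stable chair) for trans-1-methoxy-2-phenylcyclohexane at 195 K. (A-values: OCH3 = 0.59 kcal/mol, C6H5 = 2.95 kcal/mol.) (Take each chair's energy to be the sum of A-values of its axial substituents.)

C1 and C2 have opposite parity, so for the trans isomer the two substituents are e,e in one chair and a,a in the other.
Chair I (methoxy axial, phenyl axial): E = 3.54 kcal/mol; chair II (methoxy equatorial, phenyl equatorial): E = 0.00 kcal/mol.
ΔG = 3.54 kcal/mol between the two chairs.
K = exp(ΔG/RT) with R = 1.987×10⁻³ kcal mol⁻¹ K⁻¹ and T = 195 K gives K ≈ 9.29e+03.

K ≈ 9286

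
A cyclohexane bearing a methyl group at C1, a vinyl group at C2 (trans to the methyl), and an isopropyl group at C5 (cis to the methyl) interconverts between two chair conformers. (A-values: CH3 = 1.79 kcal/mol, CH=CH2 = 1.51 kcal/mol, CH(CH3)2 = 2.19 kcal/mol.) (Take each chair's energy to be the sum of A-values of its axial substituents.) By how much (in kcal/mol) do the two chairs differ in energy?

5.49 kcal/mol

Chair I (methyl axial, vinyl axial, isopropyl axial): E = 5.49 kcal/mol.
Chair II (methyl equatorial, vinyl equatorial, isopropyl equatorial): E = 0.00 kcal/mol.
ΔE = 5.49 − 0.00 = 5.49 kcal/mol; chair II is more stable.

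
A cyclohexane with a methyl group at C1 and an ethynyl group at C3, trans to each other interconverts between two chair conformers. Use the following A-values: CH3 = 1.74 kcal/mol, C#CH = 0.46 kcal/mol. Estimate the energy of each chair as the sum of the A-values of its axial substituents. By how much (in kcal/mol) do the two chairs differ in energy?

C1 and C3 have the same parity, so for the trans isomer the two substituents are one axial and one equatorial in each chair.
Chair I (methyl axial, ethynyl equatorial): E = 1.74 kcal/mol.
Chair II (methyl equatorial, ethynyl axial): E = 0.46 kcal/mol.
ΔE = 1.74 − 0.46 = 1.28 kcal/mol; chair II is more stable.

1.28 kcal/mol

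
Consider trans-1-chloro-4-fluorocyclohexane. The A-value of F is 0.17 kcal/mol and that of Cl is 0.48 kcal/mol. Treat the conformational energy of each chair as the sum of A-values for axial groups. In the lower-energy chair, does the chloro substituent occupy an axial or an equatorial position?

equatorial

C1 and C4 have opposite parity, so for the trans isomer the two substituents are e,e in one chair and a,a in the other.
Chair I (fluoro axial, chloro axial): E = 0.65 kcal/mol.
Chair II (fluoro equatorial, chloro equatorial): E = 0.00 kcal/mol.
Chair II is the more stable (lower-energy) conformer, and in that chair the chloro group is equatorial.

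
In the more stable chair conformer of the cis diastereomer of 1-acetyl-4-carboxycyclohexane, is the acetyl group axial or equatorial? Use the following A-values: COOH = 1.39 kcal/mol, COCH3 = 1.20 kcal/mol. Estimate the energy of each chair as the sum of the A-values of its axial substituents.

C1 and C4 have opposite parity, so for the cis isomer the two substituents are one axial and one equatorial in each chair.
Chair I (carboxyl axial, acetyl equatorial): E = 1.39 kcal/mol.
Chair II (carboxyl equatorial, acetyl axial): E = 1.20 kcal/mol.
Chair II is the more stable (lower-energy) conformer, and in that chair the acetyl group is axial.

axial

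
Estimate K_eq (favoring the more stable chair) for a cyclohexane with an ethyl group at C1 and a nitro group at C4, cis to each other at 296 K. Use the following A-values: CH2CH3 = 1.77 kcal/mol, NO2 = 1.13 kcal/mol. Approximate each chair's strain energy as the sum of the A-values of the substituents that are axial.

C1 and C4 have opposite parity, so for the cis isomer the two substituents are one axial and one equatorial in each chair.
Chair I (ethyl axial, nitro equatorial): E = 1.77 kcal/mol; chair II (ethyl equatorial, nitro axial): E = 1.13 kcal/mol.
ΔG = 0.64 kcal/mol between the two chairs.
K = exp(ΔG/RT) with R = 1.987×10⁻³ kcal mol⁻¹ K⁻¹ and T = 296 K gives K ≈ 2.97.

K ≈ 2.97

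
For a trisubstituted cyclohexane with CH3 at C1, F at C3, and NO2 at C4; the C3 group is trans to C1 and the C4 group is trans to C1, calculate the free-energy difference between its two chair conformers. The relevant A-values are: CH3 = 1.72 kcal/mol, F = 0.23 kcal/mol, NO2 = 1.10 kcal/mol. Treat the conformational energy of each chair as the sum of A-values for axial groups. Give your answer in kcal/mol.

2.59 kcal/mol

Chair I (methyl axial, fluoro equatorial, nitro axial): E = 2.82 kcal/mol.
Chair II (methyl equatorial, fluoro axial, nitro equatorial): E = 0.23 kcal/mol.
ΔE = 2.82 − 0.23 = 2.59 kcal/mol; chair II is more stable.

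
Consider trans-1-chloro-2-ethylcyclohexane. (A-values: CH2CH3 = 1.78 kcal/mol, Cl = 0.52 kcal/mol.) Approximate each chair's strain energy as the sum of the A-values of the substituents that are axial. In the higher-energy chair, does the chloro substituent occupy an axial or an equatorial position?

C1 and C2 have opposite parity, so for the trans isomer the two substituents are e,e in one chair and a,a in the other.
Chair I (ethyl axial, chloro axial): E = 2.30 kcal/mol.
Chair II (ethyl equatorial, chloro equatorial): E = 0.00 kcal/mol.
Chair I is the less stable (higher-energy) conformer, and in that chair the chloro group is axial.

axial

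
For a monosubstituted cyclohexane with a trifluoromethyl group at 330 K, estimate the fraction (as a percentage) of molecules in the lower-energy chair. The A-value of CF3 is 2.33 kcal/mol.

One chair has the trifluoromethyl group axial (E = 2.33 kcal/mol) and the other has it equatorial (E = 0).
ΔG = 2.33 kcal/mol between the two chairs.
K = exp(ΔG/RT) with R = 1.987×10⁻³ kcal mol⁻¹ K⁻¹ and T = 330 K gives K ≈ 34.9.
Fraction in the lower-energy chair = K/(K+1) = 97.2%.

97.2%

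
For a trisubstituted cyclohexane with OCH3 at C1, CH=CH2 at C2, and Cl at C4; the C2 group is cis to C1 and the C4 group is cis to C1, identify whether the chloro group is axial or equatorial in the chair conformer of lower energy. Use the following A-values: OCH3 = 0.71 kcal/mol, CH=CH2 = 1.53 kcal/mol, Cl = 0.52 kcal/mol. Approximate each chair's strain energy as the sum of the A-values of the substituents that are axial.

equatorial

Chair I (methoxy axial, vinyl equatorial, chloro equatorial): E = 0.71 kcal/mol.
Chair II (methoxy equatorial, vinyl axial, chloro axial): E = 2.05 kcal/mol.
Chair I is the more stable (lower-energy) conformer, and in that chair the chloro group is equatorial.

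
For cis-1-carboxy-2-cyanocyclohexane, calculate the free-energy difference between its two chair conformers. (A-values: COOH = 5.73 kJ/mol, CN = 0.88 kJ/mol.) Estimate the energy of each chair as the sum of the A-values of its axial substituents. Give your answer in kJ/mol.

4.85 kJ/mol

C1 and C2 have opposite parity, so for the cis isomer the two substituents are one axial and one equatorial in each chair.
Chair I (carboxyl axial, cyano equatorial): E = 5.73 kJ/mol.
Chair II (carboxyl equatorial, cyano axial): E = 0.88 kJ/mol.
ΔE = 5.73 − 0.88 = 4.85 kJ/mol; chair II is more stable.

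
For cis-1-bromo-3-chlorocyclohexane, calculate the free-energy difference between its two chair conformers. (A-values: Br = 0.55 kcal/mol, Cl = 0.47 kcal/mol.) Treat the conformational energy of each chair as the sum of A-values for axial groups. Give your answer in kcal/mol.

C1 and C3 have the same parity, so for the cis isomer the two substituents are e,e in one chair and a,a in the other.
Chair I (bromo axial, chloro axial): E = 1.02 kcal/mol.
Chair II (bromo equatorial, chloro equatorial): E = 0.00 kcal/mol.
ΔE = 1.02 − 0.00 = 1.02 kcal/mol; chair II is more stable.

1.02 kcal/mol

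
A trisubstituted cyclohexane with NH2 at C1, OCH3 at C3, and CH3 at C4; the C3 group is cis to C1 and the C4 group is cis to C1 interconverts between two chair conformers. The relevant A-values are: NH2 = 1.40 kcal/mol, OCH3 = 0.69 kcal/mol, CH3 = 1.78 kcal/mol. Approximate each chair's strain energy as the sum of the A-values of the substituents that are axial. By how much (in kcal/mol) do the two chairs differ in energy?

Chair I (amino axial, methoxy axial, methyl equatorial): E = 2.09 kcal/mol.
Chair II (amino equatorial, methoxy equatorial, methyl axial): E = 1.78 kcal/mol.
ΔE = 2.09 − 1.78 = 0.31 kcal/mol; chair II is more stable.

0.31 kcal/mol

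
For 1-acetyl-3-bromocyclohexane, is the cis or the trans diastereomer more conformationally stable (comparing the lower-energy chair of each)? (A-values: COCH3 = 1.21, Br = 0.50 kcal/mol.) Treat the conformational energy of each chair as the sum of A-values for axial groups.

At 1,3 positions (parity same): cis → (e,e or a,a); trans → (a,e or e,a).
Best chair for cis: E = 0.00 kcal/mol; best chair for trans: E = 0.50 kcal/mol.
The cis isomer is lower by 0.50 kcal/mol.

cis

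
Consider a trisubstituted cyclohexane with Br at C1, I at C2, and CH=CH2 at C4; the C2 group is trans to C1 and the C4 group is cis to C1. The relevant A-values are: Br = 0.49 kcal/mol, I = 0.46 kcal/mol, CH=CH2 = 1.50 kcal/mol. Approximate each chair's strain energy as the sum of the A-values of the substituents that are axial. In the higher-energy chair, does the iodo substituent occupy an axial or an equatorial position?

Chair I (bromo axial, iodo axial, vinyl equatorial): E = 0.95 kcal/mol.
Chair II (bromo equatorial, iodo equatorial, vinyl axial): E = 1.50 kcal/mol.
Chair II is the less stable (higher-energy) conformer, and in that chair the iodo group is equatorial.

equatorial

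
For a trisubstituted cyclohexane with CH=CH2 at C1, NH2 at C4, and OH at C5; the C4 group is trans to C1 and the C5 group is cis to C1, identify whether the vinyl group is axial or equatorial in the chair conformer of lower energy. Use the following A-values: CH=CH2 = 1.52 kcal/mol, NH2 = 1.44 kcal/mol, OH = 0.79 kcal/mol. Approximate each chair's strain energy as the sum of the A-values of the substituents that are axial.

Chair I (vinyl axial, amino axial, hydroxyl axial): E = 3.75 kcal/mol.
Chair II (vinyl equatorial, amino equatorial, hydroxyl equatorial): E = 0.00 kcal/mol.
Chair II is the more stable (lower-energy) conformer, and in that chair the vinyl group is equatorial.

equatorial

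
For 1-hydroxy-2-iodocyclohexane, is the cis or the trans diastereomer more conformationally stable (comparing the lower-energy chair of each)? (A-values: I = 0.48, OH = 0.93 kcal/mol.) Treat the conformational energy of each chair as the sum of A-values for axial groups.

trans

At 1,2 positions (parity opposite): cis → (a,e or e,a); trans → (e,e or a,a).
Best chair for cis: E = 0.48 kcal/mol; best chair for trans: E = 0.00 kcal/mol.
The trans isomer is lower by 0.48 kcal/mol.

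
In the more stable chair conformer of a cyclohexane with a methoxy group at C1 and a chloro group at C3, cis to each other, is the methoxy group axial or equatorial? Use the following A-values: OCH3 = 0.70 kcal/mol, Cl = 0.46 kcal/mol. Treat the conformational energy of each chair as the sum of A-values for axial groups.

C1 and C3 have the same parity, so for the cis isomer the two substituents are e,e in one chair and a,a in the other.
Chair I (methoxy axial, chloro axial): E = 1.16 kcal/mol.
Chair II (methoxy equatorial, chloro equatorial): E = 0.00 kcal/mol.
Chair II is the more stable (lower-energy) conformer, and in that chair the methoxy group is equatorial.

equatorial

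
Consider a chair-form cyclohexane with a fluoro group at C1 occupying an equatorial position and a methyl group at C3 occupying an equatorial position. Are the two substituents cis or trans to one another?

cis

C1 and C3 have the same parity, so their axial bonds point in the same direction.
With same-parity carbons, two substituents on the same face are both axial or both equatorial; opposite faces give one of each.
Here the groups are equatorial/equatorial → same face → cis.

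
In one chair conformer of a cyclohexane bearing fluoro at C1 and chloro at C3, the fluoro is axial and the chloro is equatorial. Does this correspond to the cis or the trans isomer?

C1 and C3 have the same parity, so their axial bonds point in the same direction.
With same-parity carbons, two substituents on the same face are both axial or both equatorial; opposite faces give one of each.
Here the groups are axial/equatorial → opposite face → trans.

trans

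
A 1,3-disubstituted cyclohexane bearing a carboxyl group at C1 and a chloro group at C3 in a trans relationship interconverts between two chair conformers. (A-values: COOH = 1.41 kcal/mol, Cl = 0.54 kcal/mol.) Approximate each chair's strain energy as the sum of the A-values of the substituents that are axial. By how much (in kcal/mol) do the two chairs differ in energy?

C1 and C3 have the same parity, so for the trans isomer the two substituents are one axial and one equatorial in each chair.
Chair I (carboxyl axial, chloro equatorial): E = 1.41 kcal/mol.
Chair II (carboxyl equatorial, chloro axial): E = 0.54 kcal/mol.
ΔE = 1.41 − 0.54 = 0.87 kcal/mol; chair II is more stable.

0.87 kcal/mol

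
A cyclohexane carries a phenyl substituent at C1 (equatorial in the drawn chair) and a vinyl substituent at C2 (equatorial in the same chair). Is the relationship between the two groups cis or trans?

C1 and C2 have opposite parity, so their axial bonds point in opposite directions.
With opposite-parity carbons, two substituents on the same face are one axial and one equatorial; opposite faces give both axial or both equatorial.
Here the groups are equatorial/equatorial → opposite face → trans.

trans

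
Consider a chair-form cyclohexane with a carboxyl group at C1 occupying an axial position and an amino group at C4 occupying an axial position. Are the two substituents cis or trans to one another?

trans

C1 and C4 have opposite parity, so their axial bonds point in opposite directions.
With opposite-parity carbons, two substituents on the same face are one axial and one equatorial; opposite faces give both axial or both equatorial.
Here the groups are axial/axial → opposite face → trans.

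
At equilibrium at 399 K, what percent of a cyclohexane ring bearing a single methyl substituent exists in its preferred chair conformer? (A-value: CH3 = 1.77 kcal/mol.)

One chair has the methyl group axial (E = 1.77 kcal/mol) and the other has it equatorial (E = 0).
ΔG = 1.77 kcal/mol between the two chairs.
K = exp(ΔG/RT) with R = 1.987×10⁻³ kcal mol⁻¹ K⁻¹ and T = 399 K gives K ≈ 9.32.
Fraction in the lower-energy chair = K/(K+1) = 90.3%.

90.3%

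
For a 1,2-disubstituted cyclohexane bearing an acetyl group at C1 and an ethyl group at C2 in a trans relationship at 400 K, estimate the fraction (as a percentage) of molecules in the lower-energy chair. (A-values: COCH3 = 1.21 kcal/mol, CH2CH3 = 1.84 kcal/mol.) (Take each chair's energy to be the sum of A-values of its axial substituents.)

97.9%

C1 and C2 have opposite parity, so for the trans isomer the two substituents are e,e in one chair and a,a in the other.
Chair I (acetyl axial, ethyl axial): E = 3.05 kcal/mol; chair II (acetyl equatorial, ethyl equatorial): E = 0.00 kcal/mol.
ΔG = 3.05 kcal/mol between the two chairs.
K = exp(ΔG/RT) with R = 1.987×10⁻³ kcal mol⁻¹ K⁻¹ and T = 400 K gives K ≈ 46.4.
Fraction in the lower-energy chair = K/(K+1) = 97.9%.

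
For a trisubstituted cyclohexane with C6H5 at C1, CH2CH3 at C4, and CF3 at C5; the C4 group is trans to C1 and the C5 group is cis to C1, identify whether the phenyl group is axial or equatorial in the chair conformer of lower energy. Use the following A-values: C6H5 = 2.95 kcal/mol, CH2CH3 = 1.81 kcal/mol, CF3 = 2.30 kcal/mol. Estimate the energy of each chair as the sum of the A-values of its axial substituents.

Chair I (phenyl axial, ethyl axial, trifluoromethyl axial): E = 7.06 kcal/mol.
Chair II (phenyl equatorial, ethyl equatorial, trifluoromethyl equatorial): E = 0.00 kcal/mol.
Chair II is the more stable (lower-energy) conformer, and in that chair the phenyl group is equatorial.

equatorial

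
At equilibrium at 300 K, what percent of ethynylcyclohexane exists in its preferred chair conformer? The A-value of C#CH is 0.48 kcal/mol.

One chair has the ethynyl group axial (E = 0.48 kcal/mol) and the other has it equatorial (E = 0).
ΔG = 0.48 kcal/mol between the two chairs.
K = exp(ΔG/RT) with R = 1.987×10⁻³ kcal mol⁻¹ K⁻¹ and T = 300 K gives K ≈ 2.24.
Fraction in the lower-energy chair = K/(K+1) = 69.1%.

69.1%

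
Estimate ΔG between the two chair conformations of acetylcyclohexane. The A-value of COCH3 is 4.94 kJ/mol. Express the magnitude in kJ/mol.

A monosubstituted cyclohexane has one chair with the acetyl group axial (E = A = 4.94 kJ/mol) and one with it equatorial (E = 0).
ΔE = 4.94 − 0 = 4.94 kJ/mol.

4.94 kJ/mol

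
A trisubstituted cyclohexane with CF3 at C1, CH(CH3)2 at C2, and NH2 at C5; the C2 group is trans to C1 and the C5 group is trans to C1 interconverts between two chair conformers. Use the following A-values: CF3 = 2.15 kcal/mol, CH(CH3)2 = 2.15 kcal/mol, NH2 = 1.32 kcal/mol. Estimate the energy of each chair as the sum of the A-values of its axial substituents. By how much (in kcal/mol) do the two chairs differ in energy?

2.98 kcal/mol

Chair I (trifluoromethyl axial, isopropyl axial, amino equatorial): E = 4.30 kcal/mol.
Chair II (trifluoromethyl equatorial, isopropyl equatorial, amino axial): E = 1.32 kcal/mol.
ΔE = 4.30 − 1.32 = 2.98 kcal/mol; chair II is more stable.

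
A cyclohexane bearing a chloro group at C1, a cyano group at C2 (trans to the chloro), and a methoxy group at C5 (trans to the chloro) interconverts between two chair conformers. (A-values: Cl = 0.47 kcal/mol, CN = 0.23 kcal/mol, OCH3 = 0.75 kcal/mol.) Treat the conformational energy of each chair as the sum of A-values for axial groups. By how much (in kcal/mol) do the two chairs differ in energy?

Chair I (chloro axial, cyano axial, methoxy equatorial): E = 0.70 kcal/mol.
Chair II (chloro equatorial, cyano equatorial, methoxy axial): E = 0.75 kcal/mol.
ΔE = 0.75 − 0.70 = 0.05 kcal/mol; chair I is more stable.

0.05 kcal/mol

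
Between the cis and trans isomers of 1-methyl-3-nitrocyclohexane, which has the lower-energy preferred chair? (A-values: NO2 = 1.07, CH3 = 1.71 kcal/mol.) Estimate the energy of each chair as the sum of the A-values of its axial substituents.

cis

At 1,3 positions (parity same): cis → (e,e or a,a); trans → (a,e or e,a).
Best chair for cis: E = 0.00 kcal/mol; best chair for trans: E = 1.07 kcal/mol.
The cis isomer is lower by 1.07 kcal/mol.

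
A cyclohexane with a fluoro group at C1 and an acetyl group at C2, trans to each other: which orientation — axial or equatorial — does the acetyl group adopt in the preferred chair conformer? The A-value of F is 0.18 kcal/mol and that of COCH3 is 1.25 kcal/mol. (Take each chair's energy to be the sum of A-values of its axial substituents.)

equatorial

C1 and C2 have opposite parity, so for the trans isomer the two substituents are e,e in one chair and a,a in the other.
Chair I (fluoro axial, acetyl axial): E = 1.43 kcal/mol.
Chair II (fluoro equatorial, acetyl equatorial): E = 0.00 kcal/mol.
Chair II is the more stable (lower-energy) conformer, and in that chair the acetyl group is equatorial.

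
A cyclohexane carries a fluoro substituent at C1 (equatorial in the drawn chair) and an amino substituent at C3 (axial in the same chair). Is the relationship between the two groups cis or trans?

trans

C1 and C3 have the same parity, so their axial bonds point in the same direction.
With same-parity carbons, two substituents on the same face are both axial or both equatorial; opposite faces give one of each.
Here the groups are equatorial/axial → opposite face → trans.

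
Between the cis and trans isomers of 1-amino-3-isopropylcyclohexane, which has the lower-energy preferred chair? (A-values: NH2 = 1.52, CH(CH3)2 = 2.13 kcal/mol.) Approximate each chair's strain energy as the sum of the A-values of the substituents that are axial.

cis

At 1,3 positions (parity same): cis → (e,e or a,a); trans → (a,e or e,a).
Best chair for cis: E = 0.00 kcal/mol; best chair for trans: E = 1.52 kcal/mol.
The cis isomer is lower by 1.52 kcal/mol.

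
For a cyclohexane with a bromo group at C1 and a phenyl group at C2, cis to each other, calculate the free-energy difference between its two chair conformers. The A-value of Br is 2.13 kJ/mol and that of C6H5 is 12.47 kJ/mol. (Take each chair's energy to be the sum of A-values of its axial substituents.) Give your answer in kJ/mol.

10.34 kJ/mol

C1 and C2 have opposite parity, so for the cis isomer the two substituents are one axial and one equatorial in each chair.
Chair I (bromo axial, phenyl equatorial): E = 2.13 kJ/mol.
Chair II (bromo equatorial, phenyl axial): E = 12.47 kJ/mol.
ΔE = 12.47 − 2.13 = 10.34 kJ/mol; chair I is more stable.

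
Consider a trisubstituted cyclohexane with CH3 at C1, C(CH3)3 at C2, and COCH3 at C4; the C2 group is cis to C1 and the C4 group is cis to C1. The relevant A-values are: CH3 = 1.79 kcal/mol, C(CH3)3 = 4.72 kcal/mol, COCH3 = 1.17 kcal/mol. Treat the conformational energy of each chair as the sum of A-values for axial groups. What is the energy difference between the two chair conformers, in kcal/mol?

4.10 kcal/mol

Chair I (methyl axial, tert-butyl equatorial, acetyl equatorial): E = 1.79 kcal/mol.
Chair II (methyl equatorial, tert-butyl axial, acetyl axial): E = 5.89 kcal/mol.
ΔE = 5.89 − 1.79 = 4.10 kcal/mol; chair I is more stable.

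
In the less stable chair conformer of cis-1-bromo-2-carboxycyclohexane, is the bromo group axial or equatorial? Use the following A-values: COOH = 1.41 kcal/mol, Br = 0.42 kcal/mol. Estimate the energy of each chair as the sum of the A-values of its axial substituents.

C1 and C2 have opposite parity, so for the cis isomer the two substituents are one axial and one equatorial in each chair.
Chair I (carboxyl axial, bromo equatorial): E = 1.41 kcal/mol.
Chair II (carboxyl equatorial, bromo axial): E = 0.42 kcal/mol.
Chair I is the less stable (higher-energy) conformer, and in that chair the bromo group is equatorial.

equatorial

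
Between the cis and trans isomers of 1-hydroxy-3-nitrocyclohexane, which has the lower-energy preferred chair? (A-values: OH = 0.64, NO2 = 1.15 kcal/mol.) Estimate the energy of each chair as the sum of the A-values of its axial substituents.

cis

At 1,3 positions (parity same): cis → (e,e or a,a); trans → (a,e or e,a).
Best chair for cis: E = 0.00 kcal/mol; best chair for trans: E = 0.64 kcal/mol.
The cis isomer is lower by 0.64 kcal/mol.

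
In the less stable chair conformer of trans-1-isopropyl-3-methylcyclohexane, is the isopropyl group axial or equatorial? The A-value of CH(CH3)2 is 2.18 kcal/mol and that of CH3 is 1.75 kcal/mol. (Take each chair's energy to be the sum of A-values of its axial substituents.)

C1 and C3 have the same parity, so for the trans isomer the two substituents are one axial and one equatorial in each chair.
Chair I (isopropyl axial, methyl equatorial): E = 2.18 kcal/mol.
Chair II (isopropyl equatorial, methyl axial): E = 1.75 kcal/mol.
Chair I is the less stable (higher-energy) conformer, and in that chair the isopropyl group is axial.

axial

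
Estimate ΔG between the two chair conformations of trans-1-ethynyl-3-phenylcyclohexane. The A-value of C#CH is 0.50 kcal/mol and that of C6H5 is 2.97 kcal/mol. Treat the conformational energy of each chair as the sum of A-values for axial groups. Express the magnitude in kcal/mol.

2.47 kcal/mol

C1 and C3 have the same parity, so for the trans isomer the two substituents are one axial and one equatorial in each chair.
Chair I (ethynyl axial, phenyl equatorial): E = 0.50 kcal/mol.
Chair II (ethynyl equatorial, phenyl axial): E = 2.97 kcal/mol.
ΔE = 2.97 − 0.50 = 2.47 kcal/mol; chair I is more stable.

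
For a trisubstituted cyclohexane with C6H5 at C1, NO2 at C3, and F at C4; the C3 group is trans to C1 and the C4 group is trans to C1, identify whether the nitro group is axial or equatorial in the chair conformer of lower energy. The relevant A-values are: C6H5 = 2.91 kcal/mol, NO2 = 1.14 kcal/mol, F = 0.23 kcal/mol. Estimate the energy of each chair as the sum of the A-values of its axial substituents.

Chair I (phenyl axial, nitro equatorial, fluoro axial): E = 3.14 kcal/mol.
Chair II (phenyl equatorial, nitro axial, fluoro equatorial): E = 1.14 kcal/mol.
Chair II is the more stable (lower-energy) conformer, and in that chair the nitro group is axial.

axial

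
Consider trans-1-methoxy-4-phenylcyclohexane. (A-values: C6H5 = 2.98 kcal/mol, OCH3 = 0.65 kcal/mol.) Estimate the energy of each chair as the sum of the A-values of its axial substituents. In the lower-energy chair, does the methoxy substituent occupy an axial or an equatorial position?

C1 and C4 have opposite parity, so for the trans isomer the two substituents are e,e in one chair and a,a in the other.
Chair I (phenyl axial, methoxy axial): E = 3.63 kcal/mol.
Chair II (phenyl equatorial, methoxy equatorial): E = 0.00 kcal/mol.
Chair II is the more stable (lower-energy) conformer, and in that chair the methoxy group is equatorial.

equatorial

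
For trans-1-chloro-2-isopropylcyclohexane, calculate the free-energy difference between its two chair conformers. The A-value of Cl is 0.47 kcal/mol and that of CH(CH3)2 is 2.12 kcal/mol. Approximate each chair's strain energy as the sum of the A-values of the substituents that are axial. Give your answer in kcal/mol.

C1 and C2 have opposite parity, so for the trans isomer the two substituents are e,e in one chair and a,a in the other.
Chair I (chloro axial, isopropyl axial): E = 2.59 kcal/mol.
Chair II (chloro equatorial, isopropyl equatorial): E = 0.00 kcal/mol.
ΔE = 2.59 − 0.00 = 2.59 kcal/mol; chair II is more stable.

2.59 kcal/mol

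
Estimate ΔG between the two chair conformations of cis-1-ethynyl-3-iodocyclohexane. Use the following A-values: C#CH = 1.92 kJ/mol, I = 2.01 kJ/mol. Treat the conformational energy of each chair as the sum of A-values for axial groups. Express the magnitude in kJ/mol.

3.93 kJ/mol

C1 and C3 have the same parity, so for the cis isomer the two substituents are e,e in one chair and a,a in the other.
Chair I (ethynyl axial, iodo axial): E = 3.93 kJ/mol.
Chair II (ethynyl equatorial, iodo equatorial): E = 0.00 kJ/mol.
ΔE = 3.93 − 0.00 = 3.93 kJ/mol; chair II is more stable.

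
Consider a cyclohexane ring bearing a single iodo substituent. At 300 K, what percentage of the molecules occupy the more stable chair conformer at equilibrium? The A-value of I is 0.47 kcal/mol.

68.8%

One chair has the iodo group axial (E = 0.47 kcal/mol) and the other has it equatorial (E = 0).
ΔG = 0.47 kcal/mol between the two chairs.
K = exp(ΔG/RT) with R = 1.987×10⁻³ kcal mol⁻¹ K⁻¹ and T = 300 K gives K ≈ 2.2.
Fraction in the lower-energy chair = K/(K+1) = 68.8%.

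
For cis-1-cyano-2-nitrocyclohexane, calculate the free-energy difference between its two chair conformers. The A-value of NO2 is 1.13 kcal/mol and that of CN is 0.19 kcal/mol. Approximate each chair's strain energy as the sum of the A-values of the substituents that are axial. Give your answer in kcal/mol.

0.94 kcal/mol

C1 and C2 have opposite parity, so for the cis isomer the two substituents are one axial and one equatorial in each chair.
Chair I (nitro axial, cyano equatorial): E = 1.13 kcal/mol.
Chair II (nitro equatorial, cyano axial): E = 0.19 kcal/mol.
ΔE = 1.13 − 0.19 = 0.94 kcal/mol; chair II is more stable.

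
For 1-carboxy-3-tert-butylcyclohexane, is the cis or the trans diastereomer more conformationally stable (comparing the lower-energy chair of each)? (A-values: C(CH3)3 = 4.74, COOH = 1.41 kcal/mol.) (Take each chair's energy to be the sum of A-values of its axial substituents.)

cis

At 1,3 positions (parity same): cis → (e,e or a,a); trans → (a,e or e,a).
Best chair for cis: E = 0.00 kcal/mol; best chair for trans: E = 1.41 kcal/mol.
The cis isomer is lower by 1.41 kcal/mol.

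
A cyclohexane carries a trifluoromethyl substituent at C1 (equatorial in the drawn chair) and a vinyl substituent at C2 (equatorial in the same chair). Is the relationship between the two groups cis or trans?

C1 and C2 have opposite parity, so their axial bonds point in opposite directions.
With opposite-parity carbons, two substituents on the same face are one axial and one equatorial; opposite faces give both axial or both equatorial.
Here the groups are equatorial/equatorial → opposite face → trans.

trans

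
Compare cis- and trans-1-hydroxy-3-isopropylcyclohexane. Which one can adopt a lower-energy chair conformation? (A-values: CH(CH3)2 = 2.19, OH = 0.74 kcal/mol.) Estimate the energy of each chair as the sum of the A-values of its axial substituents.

cis

At 1,3 positions (parity same): cis → (e,e or a,a); trans → (a,e or e,a).
Best chair for cis: E = 0.00 kcal/mol; best chair for trans: E = 0.74 kcal/mol.
The cis isomer is lower by 0.74 kcal/mol.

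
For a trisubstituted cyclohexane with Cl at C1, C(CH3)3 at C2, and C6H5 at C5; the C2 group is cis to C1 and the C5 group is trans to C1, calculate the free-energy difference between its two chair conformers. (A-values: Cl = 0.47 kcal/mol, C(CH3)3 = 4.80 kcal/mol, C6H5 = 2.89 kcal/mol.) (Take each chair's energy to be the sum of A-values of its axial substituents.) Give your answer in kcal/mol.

Chair I (chloro axial, tert-butyl equatorial, phenyl equatorial): E = 0.47 kcal/mol.
Chair II (chloro equatorial, tert-butyl axial, phenyl axial): E = 7.69 kcal/mol.
ΔE = 7.69 − 0.47 = 7.22 kcal/mol; chair I is more stable.

7.22 kcal/mol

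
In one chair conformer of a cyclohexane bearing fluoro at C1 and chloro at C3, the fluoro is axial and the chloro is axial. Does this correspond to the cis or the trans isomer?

C1 and C3 have the same parity, so their axial bonds point in the same direction.
With same-parity carbons, two substituents on the same face are both axial or both equatorial; opposite faces give one of each.
Here the groups are axial/axial → same face → cis.

cis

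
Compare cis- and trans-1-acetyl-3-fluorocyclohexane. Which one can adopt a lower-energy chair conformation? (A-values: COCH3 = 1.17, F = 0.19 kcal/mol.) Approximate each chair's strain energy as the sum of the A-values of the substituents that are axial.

At 1,3 positions (parity same): cis → (e,e or a,a); trans → (a,e or e,a).
Best chair for cis: E = 0.00 kcal/mol; best chair for trans: E = 0.19 kcal/mol.
The cis isomer is lower by 0.19 kcal/mol.

cis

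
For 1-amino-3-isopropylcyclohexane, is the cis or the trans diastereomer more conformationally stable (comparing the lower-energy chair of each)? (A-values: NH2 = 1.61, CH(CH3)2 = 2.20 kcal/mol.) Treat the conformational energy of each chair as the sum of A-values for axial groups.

cis

At 1,3 positions (parity same): cis → (e,e or a,a); trans → (a,e or e,a).
Best chair for cis: E = 0.00 kcal/mol; best chair for trans: E = 1.61 kcal/mol.
The cis isomer is lower by 1.61 kcal/mol.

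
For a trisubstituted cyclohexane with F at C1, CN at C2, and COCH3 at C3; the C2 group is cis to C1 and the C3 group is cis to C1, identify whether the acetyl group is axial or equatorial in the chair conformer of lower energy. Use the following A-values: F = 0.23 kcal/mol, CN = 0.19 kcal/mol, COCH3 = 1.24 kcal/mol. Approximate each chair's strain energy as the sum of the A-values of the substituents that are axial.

Chair I (fluoro axial, cyano equatorial, acetyl axial): E = 1.47 kcal/mol.
Chair II (fluoro equatorial, cyano axial, acetyl equatorial): E = 0.19 kcal/mol.
Chair II is the more stable (lower-energy) conformer, and in that chair the acetyl group is equatorial.

equatorial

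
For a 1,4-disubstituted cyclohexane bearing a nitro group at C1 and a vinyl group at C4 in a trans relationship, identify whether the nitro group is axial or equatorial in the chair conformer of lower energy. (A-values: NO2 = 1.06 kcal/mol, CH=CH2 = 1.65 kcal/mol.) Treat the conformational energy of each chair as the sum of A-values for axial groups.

equatorial

C1 and C4 have opposite parity, so for the trans isomer the two substituents are e,e in one chair and a,a in the other.
Chair I (nitro axial, vinyl axial): E = 2.71 kcal/mol.
Chair II (nitro equatorial, vinyl equatorial): E = 0.00 kcal/mol.
Chair II is the more stable (lower-energy) conformer, and in that chair the nitro group is equatorial.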